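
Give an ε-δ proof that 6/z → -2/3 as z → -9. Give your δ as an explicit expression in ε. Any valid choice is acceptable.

Fix ε > 0. We seek δ > 0 such that 0 < |z + 9| < δ implies |6/z + 2/3| < ε.
|6/z + 2/3| = 6·|-9 − z|/(9·|z|) = 6|z + 9|/(9|z|).
Restrict δ ≤ 9/2. Then |z + 9| < 9/2 gives |z| > 9/2, so 9|z| > 81/2.
Then |6/z + 2/3| < 6|z + 9|/(81/2), which is < ε when |z + 9| < (27/4)ε.
Take δ = min(9/2, (27/4)ε). Then 0 < |z + 9| < δ gives both |z + 9| < 9/2 and |z + 9| < (27/4)ε, so |6/z + 2/3| < ε.

δ = min(9/2, (27/4)ε)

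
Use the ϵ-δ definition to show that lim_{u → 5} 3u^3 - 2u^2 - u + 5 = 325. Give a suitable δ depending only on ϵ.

Let ϵ > 0. We want δ > 0 such that 0 < |u − 5| < δ implies |(3u^3 - 2u^2 - u + 5) − 325| < ϵ.
(3u^3 - 2u^2 - u + 5) − 325 = 3u^3 - 2u^2 - u - 320 = (u − 5)(3u^2 + 13u + 64).
So |(3u^3 - 2u^2 - u + 5) − 325| = |u − 5|·|3u^2 + 13u + 64|.
Assume first that |u − 5| < 1, so |u| < 6. Then |3u^2 + 13u + 64| ≤ 3·6^2 + 13·6 + 64 = 250.
Hence |(3u^3 - 2u^2 - u + 5) − 325| ≤ 250|u − 5| < ϵ provided |u − 5| < ϵ/250.
Choosing δ = min(1, ϵ/250) ensures both conditions, hence |(3u^3 - 2u^2 - u + 5) − 325| < ϵ.

δ = min(1, ϵ/250)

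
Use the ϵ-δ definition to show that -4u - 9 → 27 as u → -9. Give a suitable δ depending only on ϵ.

Let ϵ > 0 be given. We need δ > 0 so that 0 < |u + 9| < δ implies |(-4u - 9) − 27| < ϵ.
Since (-4u - 9) − 27 = -4(u + 9), we have |(-4u - 9) − 27| = 4|u + 9|.
Thus it suffices that |u + 9| < ϵ/4.
Take δ = ϵ/4. If 0 < |u + 9| < δ then |(-4u - 9) − 27| = 4|u + 9| < 4·(ϵ/4) = ϵ.

δ = ϵ/4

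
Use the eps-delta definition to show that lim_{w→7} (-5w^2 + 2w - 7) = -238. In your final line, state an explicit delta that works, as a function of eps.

delta = min(2, eps/78)

Suppose eps > 0. We want delta > 0 such that 0 < |w − 7| < delta implies |(-5w^2 + 2w - 7) + 238| < eps.
(-5w^2 + 2w - 7) + 238 = -5w^2 + 2w + 231 = (w − 7)(-5w - 33).
So |(-5w^2 + 2w - 7) + 238| = |w − 7|·|-5w - 33|.
Require delta ≤ 2. Then |w − 7| < 2 gives |w| < 9, and by the triangle inequality |-5w - 33| ≤ 5·9 + 33 = 78.
Hence |(-5w^2 + 2w - 7) + 238| ≤ 78|w − 7| < eps provided |w − 7| < eps/78.
Choosing delta = min(2, eps/78) ensures both conditions, hence |(-5w^2 + 2w - 7) + 238| < eps.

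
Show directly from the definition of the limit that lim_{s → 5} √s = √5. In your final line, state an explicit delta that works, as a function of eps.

delta = min(5, √5·eps)

Let eps > 0 be given. We want delta > 0 such that 0 < |s − 5| < delta implies |√s − √5| < eps.
Rationalise: √s − √5 = (s − 5)/(√s + √5), so |√s − √5| = |s − 5|/(√s + √5).
Restrict delta ≤ 5 so that |s − 5| < 5 forces s > 0, and then √s + √5 > √5.
Hence |√s − √5| < |s − 5|/√5, which is < eps once |s − 5| < √5·eps.
Take delta = min(5, √5·eps). If 0 < |s − 5| < delta then s > 0 and |√s − √5| < |s − 5|/√5 < eps.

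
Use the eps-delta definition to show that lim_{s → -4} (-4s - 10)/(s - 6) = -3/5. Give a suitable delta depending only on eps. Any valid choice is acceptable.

delta = min(5, (25/17)eps)

Let eps > 0 be given. We want delta > 0 with 0 < |s + 4| < delta ⇒ |(-4s - 10)/(s - 6) + 3/5| < eps.
Combining over a common denominator, (-4s - 10)/(s - 6) + 3/5 = [(-4s - 10)·(-10) − 6·(s - 6)] / [(-10)·(s - 6)] = 34(s + 4) / ((-10)(s - 6)).
So |(-4s - 10)/(s - 6) + 3/5| = 34|s + 4| / (10·|s − 6|).
Restrict delta ≤ 5. Then |s + 4| < 5 gives |s − 6| = |(s + 4) + (-10)| ≥ 10 − 5 = 5.
Hence |(-4s - 10)/(s - 6) + 3/5| < 34|s + 4|/(10·5) = (17/25)|s + 4|, which is < eps once |s + 4| < (25/17)eps.
Take delta = min(5, (25/17)eps). Then 0 < |s + 4| < delta forces both bounds, so |(-4s - 10)/(s - 6) + 3/5| < eps.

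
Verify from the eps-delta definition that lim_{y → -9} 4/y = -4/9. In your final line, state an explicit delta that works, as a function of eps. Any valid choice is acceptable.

Let eps > 0 be given. We seek delta > 0 such that 0 < |y + 9| < delta implies |4/y + 4/9| < eps.
|4/y + 4/9| = 4·|-9 − y|/(9·|y|) = 4|y + 9|/(9|y|).
Restrict delta ≤ 9/2. Then |y + 9| < 9/2 gives |y| > 9/2, so 9|y| > 81/2.
Then |4/y + 4/9| < 4|y + 9|/(81/2), which is < eps when |y + 9| < (81/8)eps.
Take delta = min(9/2, (81/8)eps). Then 0 < |y + 9| < delta gives both |y + 9| < 9/2 and |y + 9| < (81/8)eps, so |4/y + 4/9| < eps.

delta = min(9/2, (81/8)eps)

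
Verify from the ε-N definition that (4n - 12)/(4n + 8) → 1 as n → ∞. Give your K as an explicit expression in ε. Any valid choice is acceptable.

K = 5/ε

Let ε > 0. For n ≥ 1, |(4n - 12)/(4n + 8) − 1| = |-80|/(4(4n + 8)) = 80/(4(4n + 8)).
Since 4n + 8 ≥ 4n for n ≥ 1, this is ≤ 80/(4·4n) = 5/n.
So |(4n - 12)/(4n + 8) − 1| < ε whenever n > 5/ε.
Take K = 5/ε. If n > K then |(4n - 12)/(4n + 8) − 1| ≤ 5/n < ε.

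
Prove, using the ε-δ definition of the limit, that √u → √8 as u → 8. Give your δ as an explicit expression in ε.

Fix ε > 0. We want δ > 0 such that 0 < |u − 8| < δ implies |√u − √8| < ε.
Rationalise: √u − √8 = (u − 8)/(√u + √8), so |√u − √8| = |u − 8|/(√u + √8).
Restrict δ ≤ 8 so that |u − 8| < 8 forces u > 0, and then √u + √8 > √8.
Hence |√u − √8| < |u − 8|/√8, which is < ε once |u − 8| < √8·ε.
Take δ = min(8, √8·ε). If 0 < |u − 8| < δ then u > 0 and |√u − √8| < |u − 8|/√8 < ε.

δ = min(8, √8·ε)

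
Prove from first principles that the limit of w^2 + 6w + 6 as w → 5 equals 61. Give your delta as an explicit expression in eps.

Let eps > 0. We want delta > 0 such that 0 < |w − 5| < delta implies |(w^2 + 6w + 6) − 61| < eps.
(w^2 + 6w + 6) − 61 = w^2 + 6w - 55 = (w − 5)(w + 11).
So |(w^2 + 6w + 6) − 61| = |w − 5|·|w + 11|.
Assume first that |w − 5| < 1, so |w| < 6. Then |w + 11| ≤ 6 + 11 = 17.
Hence |(w^2 + 6w + 6) − 61| ≤ 17|w − 5| < eps provided |w − 5| < eps/17.
Choosing delta = min(1, eps/17) ensures both conditions, hence |(w^2 + 6w + 6) − 61| < eps.

delta = min(1, eps/17)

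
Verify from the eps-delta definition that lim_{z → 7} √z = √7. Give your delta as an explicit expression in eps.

Let eps > 0 be given. We want delta > 0 such that 0 < |z − 7| < delta implies |√z − √7| < eps.
Multiplying by the conjugate, |√z − √7| = |z − 7|/(√z + √7).
Restrict delta ≤ 7 so that |z − 7| < 7 forces z > 0, and then √z + √7 > √7.
Hence |√z − √7| < |z − 7|/√7, which is < eps once |z − 7| < √7·eps.
Take delta = min(7, √7·eps). If 0 < |z − 7| < delta then z > 0 and |√z − √7| < |z − 7|/√7 < eps.

delta = min(7, √7·eps)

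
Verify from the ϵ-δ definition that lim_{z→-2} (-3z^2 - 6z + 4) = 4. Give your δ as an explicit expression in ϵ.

δ = min(1, ϵ/9)

Fix ϵ > 0. We want δ > 0 such that 0 < |z + 2| < δ implies |(-3z^2 - 6z + 4) − 4| < ϵ.
(-3z^2 - 6z + 4) − 4 = -3z^2 - 6z = (z + 2)(-3z).
So |(-3z^2 - 6z + 4) − 4| = |z + 2|·|-3z|.
Assume first that |z + 2| < 1, so |z| < 3. Then |-3z| ≤ 3·3 = 9.
Hence |(-3z^2 - 6z + 4) − 4| ≤ 9|z + 2| < ϵ provided |z + 2| < ϵ/9.
Choosing δ = min(1, ϵ/9) ensures both conditions, hence |(-3z^2 - 6z + 4) − 4| < ϵ.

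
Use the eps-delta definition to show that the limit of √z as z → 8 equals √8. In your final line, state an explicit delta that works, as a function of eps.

delta = min(8, √8·eps)

Let eps > 0. We want delta > 0 such that 0 < |z − 8| < delta implies |√z − √8| < eps.
Multiplying by the conjugate, |√z − √8| = |z − 8|/(√z + √8).
Restrict delta ≤ 8 so that |z − 8| < 8 forces z > 0, and then √z + √8 > √8.
Hence |√z − √8| < |z − 8|/√8, which is < eps once |z − 8| < √8·eps.
Take delta = min(8, √8·eps). If 0 < |z − 8| < delta then z > 0 and |√z − √8| < |z − 8|/√8 < eps.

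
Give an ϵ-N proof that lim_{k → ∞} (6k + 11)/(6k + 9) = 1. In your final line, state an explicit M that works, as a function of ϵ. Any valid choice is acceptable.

M = (1/3)/ϵ

Fix ϵ > 0. For k ≥ 1, |(6k + 11)/(6k + 9) − 1| = |12|/(6(6k + 9)) = 12/(6(6k + 9)).
Since 6k + 9 ≥ 6k for k ≥ 1, this is ≤ 12/(6·6k) = (1/3)/k.
So |(6k + 11)/(6k + 9) − 1| < ϵ whenever k > (1/3)/ϵ.
Take M = (1/3)/ϵ. If k > M then |(6k + 11)/(6k + 9) − 1| ≤ (1/3)/k < ϵ.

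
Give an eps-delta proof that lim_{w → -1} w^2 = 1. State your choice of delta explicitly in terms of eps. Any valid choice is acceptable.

Let eps > 0. We seek delta > 0 with 0 < |w + 1| < delta ⇒ |w^2 − 1| < eps.
Factor: w^2 − 1 = (w + 1)(w - 1), so |w^2 − 1| = |w + 1|·|w - 1|.
Restrict delta ≤ 1. Then |w + 1| < 1 gives |w| < 2, so by the triangle inequality |w - 1| ≤ 2 + 1 = 3.
Hence |w^2 − 1| ≤ 3|w + 1|, which is < eps once |w + 1| < eps/3.
Take delta = min(1, eps/3). If 0 < |w + 1| < delta then both bounds hold and |w^2 − 1| ≤ 3|w + 1| < 3·(eps/3) = eps.

delta = min(1, eps/3)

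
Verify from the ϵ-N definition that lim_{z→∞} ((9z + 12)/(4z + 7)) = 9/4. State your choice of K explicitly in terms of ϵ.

Suppose ϵ > 0. We seek K > 0 such that z > K implies |(9z + 12)/(4z + 7) − (9/4)| < ϵ.
(9z + 12)/(4z + 7) − (9/4) = (4(9z + 12) − 9(4z + 7)) / (4(4z + 7)) = -15/(4(4z + 7)).
For z > 0 we have 4z + 7 > 4z, so |(9z + 12)/(4z + 7) − (9/4)| = 15/(4(4z + 7)) < 15/(4·4z) = (15/16)/z.
Thus |(9z + 12)/(4z + 7) − (9/4)| < ϵ whenever z > (15/16)/ϵ.
Take K = (15/16)/ϵ. If z > K then |(9z + 12)/(4z + 7) − (9/4)| < (15/16)/z < ϵ.

K = (15/16)/ϵ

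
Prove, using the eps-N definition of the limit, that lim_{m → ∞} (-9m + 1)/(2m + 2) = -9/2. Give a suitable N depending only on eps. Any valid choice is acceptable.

Let eps > 0 be given. For m ≥ 1, |(-9m + 1)/(2m + 2) + 9/2| = |20|/(2(2m + 2)) = 20/(2(2m + 2)).
Since 2m + 2 ≥ 2m for m ≥ 1, this is ≤ 20/(2·2m) = 5/m.
So |(-9m + 1)/(2m + 2) + 9/2| < eps whenever m > 5/eps.
Take N = 5/eps. If m > N then |(-9m + 1)/(2m + 2) + 9/2| ≤ 5/m < eps.

N = 5/eps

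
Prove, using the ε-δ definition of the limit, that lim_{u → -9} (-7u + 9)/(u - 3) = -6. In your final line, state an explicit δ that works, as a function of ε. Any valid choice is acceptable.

Suppose ε > 0. We want δ > 0 with 0 < |u + 9| < δ ⇒ |(-7u + 9)/(u - 3) + 6| < ε.
Combining over a common denominator, (-7u + 9)/(u - 3) + 6 = [(-7u + 9)·(-12) − 72·(u - 3)] / [(-12)·(u - 3)] = 12(u + 9) / ((-12)(u - 3)).
So |(-7u + 9)/(u - 3) + 6| = 12|u + 9| / (12·|u − 3|).
Restrict δ ≤ 6. Then |u + 9| < 6 gives |u − 3| = |(u + 9) + (-12)| ≥ 12 − 6 = 6.
Hence |(-7u + 9)/(u - 3) + 6| < 12|u + 9|/(12·6) = (1/6)|u + 9|, which is < ε once |u + 9| < 6ε.
Take δ = min(6, 6ε). Then 0 < |u + 9| < δ forces both bounds, so |(-7u + 9)/(u - 3) + 6| < ε.

δ = min(6, 6ε)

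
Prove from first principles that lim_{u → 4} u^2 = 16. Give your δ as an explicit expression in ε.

δ = min(2, ε/10)

Fix ε > 0. We seek δ > 0 with 0 < |u − 4| < δ ⇒ |u^2 − 16| < ε.
Factor: u^2 − 16 = (u − 4)(u + 4), so |u^2 − 16| = |u − 4|·|u + 4|.
Impose δ ≤ 2 so that |u| < 6; then |u + 4| ≤ 10.
Hence |u^2 − 16| ≤ 10|u − 4|, which is < ε once |u − 4| < ε/10.
Take δ = min(2, ε/10). If 0 < |u − 4| < δ then both bounds hold and |u^2 − 16| ≤ 10|u − 4| < 10·(ε/10) = ε.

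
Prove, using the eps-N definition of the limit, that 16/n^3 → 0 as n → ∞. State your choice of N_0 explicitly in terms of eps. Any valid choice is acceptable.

Suppose eps > 0. For n ≥ 1, |16/n^3 − 0| = 16/n^3.
16/n^3 < eps ⇔ n^3 > 16/eps ⇔ n > (16/eps)^{1/3}.
Take N_0 = (16/eps)^{1/3}. Then n > N_0 implies 16/n^3 < eps.

N_0 = (16/eps)^{1/3}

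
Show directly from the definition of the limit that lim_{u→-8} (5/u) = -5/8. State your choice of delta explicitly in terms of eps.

delta = min(4, (32/5)eps)

Let eps > 0. We seek delta > 0 such that 0 < |u + 8| < delta implies |5/u + 5/8| < eps.
|5/u + 5/8| = 5·|-8 − u|/(8·|u|) = 5|u + 8|/(8|u|).
Require delta ≤ 4 so that |u| > 8 − 4 = 4, hence 8|u| > 32.
Then |5/u + 5/8| < 5|u + 8|/32, which is < eps when |u + 8| < (32/5)eps.
Take delta = min(4, (32/5)eps). Then 0 < |u + 8| < delta gives both |u + 8| < 4 and |u + 8| < (32/5)eps, so |5/u + 5/8| < eps.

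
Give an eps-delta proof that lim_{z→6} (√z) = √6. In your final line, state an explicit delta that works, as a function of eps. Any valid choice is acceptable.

delta = min(6, √6·eps)

Let eps > 0. We want delta > 0 such that 0 < |z − 6| < delta implies |√z − √6| < eps.
Multiplying by the conjugate, |√z − √6| = |z − 6|/(√z + √6).
Restrict delta ≤ 6 so that |z − 6| < 6 forces z > 0, and then √z + √6 > √6.
Hence |√z − √6| < |z − 6|/√6, which is < eps once |z − 6| < √6·eps.
Take delta = min(6, √6·eps). If 0 < |z − 6| < delta then z > 0 and |√z − √6| < |z − 6|/√6 < eps.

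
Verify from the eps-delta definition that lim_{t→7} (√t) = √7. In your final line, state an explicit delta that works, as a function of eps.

delta = min(7, √7·eps)

Let eps > 0. We want delta > 0 such that 0 < |t − 7| < delta implies |√t − √7| < eps.
Rationalise: √t − √7 = (t − 7)/(√t + √7), so |√t − √7| = |t − 7|/(√t + √7).
Restrict delta ≤ 7 so that |t − 7| < 7 forces t > 0, and then √t + √7 > √7.
Hence |√t − √7| < |t − 7|/√7, which is < eps once |t − 7| < √7·eps.
Take delta = min(7, √7·eps). If 0 < |t − 7| < delta then t > 0 and |√t − √7| < |t − 7|/√7 < eps.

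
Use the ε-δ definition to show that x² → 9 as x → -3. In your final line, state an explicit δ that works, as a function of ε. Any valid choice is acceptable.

δ = min(1, ε/7)

Suppose ε > 0. We seek δ > 0 with 0 < |x + 3| < δ ⇒ |x² − 9| < ε.
Factor: x² − 9 = (x + 3)(x - 3), so |x² − 9| = |x + 3|·|x - 3|.
Restrict δ ≤ 1. Then |x + 3| < 1 gives |x| < 4, so by the triangle inequality |x - 3| ≤ 4 + 3 = 7.
Hence |x² − 9| ≤ 7|x + 3|, which is < ε once |x + 3| < ε/7.
Take δ = min(1, ε/7). If 0 < |x + 3| < δ then both bounds hold and |x² − 9| ≤ 7|x + 3| < 7·(ε/7) = ε.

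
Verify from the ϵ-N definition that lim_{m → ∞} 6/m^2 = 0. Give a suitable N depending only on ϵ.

N = (6/ϵ)^{1/2}

Let ϵ > 0. For m ≥ 1, |6/m^2 − 0| = 6/m^2.
6/m^2 < ϵ ⇔ m^2 > 6/ϵ ⇔ m > (6/ϵ)^{1/2}.
Take N = (6/ϵ)^{1/2}. Then m > N implies 6/m^2 < ϵ.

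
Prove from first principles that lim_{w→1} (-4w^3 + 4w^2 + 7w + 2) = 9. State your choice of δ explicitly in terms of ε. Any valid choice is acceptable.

δ = min(1, ε/23)

Fix ε > 0. We want δ > 0 such that 0 < |w − 1| < δ implies |(-4w^3 + 4w^2 + 7w + 2) − 9| < ε.
(-4w^3 + 4w^2 + 7w + 2) − 9 = -4w^3 + 4w^2 + 7w - 7 = (w − 1)(-4w^2 + 7).
So |(-4w^3 + 4w^2 + 7w + 2) − 9| = |w − 1|·|-4w^2 + 7|.
Require δ ≤ 1. Then |w − 1| < 1 gives |w| < 2, and by the triangle inequality |-4w^2 + 7| ≤ 4·2^2 + 7 = 23.
Hence |(-4w^3 + 4w^2 + 7w + 2) − 9| ≤ 23|w − 1| < ε provided |w − 1| < ε/23.
Take δ = min(1, ε/23). Then 0 < |w − 1| < δ gives both |w − 1| < 1 and |w − 1| < ε/23, so |(-4w^3 + 4w^2 + 7w + 2) − 9| < ε.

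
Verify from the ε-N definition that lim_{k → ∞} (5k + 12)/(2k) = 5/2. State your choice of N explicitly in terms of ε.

Fix ε > 0. For k ≥ 1, |(5k + 12)/(2k) − (5/2)| = |24|/(2(2k)) = 24/(2(2k)).
Since 2k ≥ 2k for k ≥ 1, this is ≤ 24/(2·2k) = 6/k.
So |(5k + 12)/(2k) − (5/2)| < ε whenever k > 6/ε.
Take N = 6/ε. If k > N then |(5k + 12)/(2k) − (5/2)| ≤ 6/k < ε.

N = 6/ε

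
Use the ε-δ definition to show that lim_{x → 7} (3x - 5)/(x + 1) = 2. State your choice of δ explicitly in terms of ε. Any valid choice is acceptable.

Suppose ε > 0. We want δ > 0 with 0 < |x − 7| < δ ⇒ |(3x - 5)/(x + 1) − 2| < ε.
Combining over a common denominator, (3x - 5)/(x + 1) − 2 = [(3x - 5)·8 − 16·(x + 1)] / [8·(x + 1)] = 8(x − 7) / (8(x + 1)).
So |(3x - 5)/(x + 1) − 2| = 8|x − 7| / (8·|x + 1|).
Restrict δ ≤ 4. Then |x − 7| < 4 gives |x + 1| = |(x − 7) + 8| ≥ 8 − 4 = 4.
Hence |(3x - 5)/(x + 1) − 2| < 8|x − 7|/(8·4) = (1/4)|x − 7|, which is < ε once |x − 7| < 4ε.
Take δ = min(4, 4ε). Then 0 < |x − 7| < δ forces both bounds, so |(3x - 5)/(x + 1) − 2| < ε.

δ = min(4, 4ε)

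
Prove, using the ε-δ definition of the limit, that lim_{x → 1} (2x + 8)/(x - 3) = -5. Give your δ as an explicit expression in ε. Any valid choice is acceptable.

Let ε > 0. We want δ > 0 with 0 < |x − 1| < δ ⇒ |(2x + 8)/(x - 3) + 5| < ε.
Combining over a common denominator, (2x + 8)/(x - 3) + 5 = [(2x + 8)·(-2) − 10·(x - 3)] / [(-2)·(x - 3)] = -14(x − 1) / ((-2)(x - 3)).
So |(2x + 8)/(x - 3) + 5| = 14|x − 1| / (2·|x − 3|).
Require δ ≤ 1, so |x − 3| ≥ |-2| − |x − 1| > 2 − 1 = 1.
Hence |(2x + 8)/(x - 3) + 5| < 14|x − 1|/(2·1) = 7|x − 1|, which is < ε once |x − 1| < (1/7)ε.
Take δ = min(1, (1/7)ε). Then 0 < |x − 1| < δ forces both bounds, so |(2x + 8)/(x - 3) + 5| < ε.

δ = min(1, (1/7)ε)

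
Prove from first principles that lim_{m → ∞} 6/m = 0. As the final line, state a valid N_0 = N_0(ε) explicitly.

N_0 = 6/ε

Fix ε > 0. For m ≥ 1, |6/m − 0| = 6/(m) ≤ 6/m.
We need 6/m < ε, i.e. m > 6/ε.
Take N_0 = 6/ε. If m > N_0 then |6/m| ≤ 6/m < ε.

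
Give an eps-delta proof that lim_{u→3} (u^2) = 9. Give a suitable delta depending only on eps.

delta = min(1, eps/7)

Suppose eps > 0. We seek delta > 0 with 0 < |u − 3| < delta ⇒ |u^2 − 9| < eps.
Factor: u^2 − 9 = (u − 3)(u + 3), so |u^2 − 9| = |u − 3|·|u + 3|.
Restrict delta ≤ 1. Then |u − 3| < 1 gives |u| < 4, so by the triangle inequality |u + 3| ≤ 4 + 3 = 7.
Hence |u^2 − 9| ≤ 7|u − 3|, which is < eps once |u − 3| < eps/7.
Take delta = min(1, eps/7). If 0 < |u − 3| < delta then both bounds hold and |u^2 − 9| ≤ 7|u − 3| < 7·(eps/7) = eps.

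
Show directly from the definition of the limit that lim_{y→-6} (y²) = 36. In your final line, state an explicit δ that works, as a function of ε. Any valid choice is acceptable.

Fix ε > 0. We seek δ > 0 with 0 < |y + 6| < δ ⇒ |y² − 36| < ε.
Factor: y² − 36 = (y + 6)(y - 6), so |y² − 36| = |y + 6|·|y - 6|.
Impose δ ≤ 1 so that |y| < 7; then |y - 6| ≤ 13.
Hence |y² − 36| ≤ 13|y + 6|, which is < ε once |y + 6| < ε/13.
Take δ = min(1, ε/13). If 0 < |y + 6| < δ then both bounds hold and |y² − 36| ≤ 13|y + 6| < 13·(ε/13) = ε.

δ = min(1, ε/13)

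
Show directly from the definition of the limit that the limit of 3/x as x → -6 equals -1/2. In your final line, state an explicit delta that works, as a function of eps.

delta = min(3, 6eps)

Let eps > 0 be given. We seek delta > 0 such that 0 < |x + 6| < delta implies |3/x + 1/2| < eps.
|3/x + 1/2| = 3·|-6 − x|/(6·|x|) = 3|x + 6|/(6|x|).
Require delta ≤ 3 so that |x| > 6 − 3 = 3, hence 6|x| > 18.
Then |3/x + 1/2| < 3|x + 6|/18, which is < eps when |x + 6| < 6eps.
Take delta = min(3, 6eps). Then 0 < |x + 6| < delta gives both |x + 6| < 3 and |x + 6| < 6eps, so |3/x + 1/2| < eps.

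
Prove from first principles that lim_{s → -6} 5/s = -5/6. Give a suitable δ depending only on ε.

Fix ε > 0. We seek δ > 0 such that 0 < |s + 6| < δ implies |5/s + 5/6| < ε.
|5/s + 5/6| = 5·|-6 − s|/(6·|s|) = 5|s + 6|/(6|s|).
Require δ ≤ 3 so that |s| > 6 − 3 = 3, hence 6|s| > 18.
Then |5/s + 5/6| < 5|s + 6|/18, which is < ε when |s + 6| < (18/5)ε.
Take δ = min(3, (18/5)ε). Then 0 < |s + 6| < δ gives both |s + 6| < 3 and |s + 6| < (18/5)ε, so |5/s + 5/6| < ε.

δ = min(3, (18/5)ε)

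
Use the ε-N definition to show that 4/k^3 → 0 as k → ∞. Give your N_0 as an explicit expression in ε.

Suppose ε > 0. For k ≥ 1, |4/k^3 − 0| = 4/k^3.
4/k^3 < ε ⇔ k^3 > 4/ε ⇔ k > (4/ε)^{1/3}.
Take N_0 = (4/ε)^{1/3}. Then k > N_0 implies 4/k^3 < ε.

N_0 = (4/ε)^{1/3}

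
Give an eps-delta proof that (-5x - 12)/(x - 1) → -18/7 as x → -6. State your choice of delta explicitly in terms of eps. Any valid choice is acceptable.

Suppose eps > 0. We want delta > 0 with 0 < |x + 6| < delta ⇒ |(-5x - 12)/(x - 1) + 18/7| < eps.
Combining over a common denominator, (-5x - 12)/(x - 1) + 18/7 = [(-5x - 12)·(-7) − 18·(x - 1)] / [(-7)·(x - 1)] = 17(x + 6) / ((-7)(x - 1)).
So |(-5x - 12)/(x - 1) + 18/7| = 17|x + 6| / (7·|x − 1|).
Restrict delta ≤ 7/2. Then |x + 6| < 7/2 gives |x − 1| = |(x + 6) + (-7)| ≥ 7 − 7/2 = 7/2.
Hence |(-5x - 12)/(x - 1) + 18/7| < 17|x + 6|/(7·(7/2)) = (34/49)|x + 6|, which is < eps once |x + 6| < (49/34)eps.
Take delta = min(7/2, (49/34)eps). Then 0 < |x + 6| < delta forces both bounds, so |(-5x - 12)/(x - 1) + 18/7| < eps.

delta = min(7/2, (49/34)eps)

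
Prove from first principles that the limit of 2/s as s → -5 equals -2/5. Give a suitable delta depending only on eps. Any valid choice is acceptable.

delta = min(5/2, (25/4)eps)

Fix eps > 0. We seek delta > 0 such that 0 < |s + 5| < delta implies |2/s + 2/5| < eps.
|2/s + 2/5| = 2·|-5 − s|/(5·|s|) = 2|s + 5|/(5|s|).
Require delta ≤ 5/2 so that |s| > 5 − 5/2 = 5/2, hence 5|s| > 25/2.
Then |2/s + 2/5| < 2|s + 5|/(25/2), which is < eps when |s + 5| < (25/4)eps.
Take delta = min(5/2, (25/4)eps). Then 0 < |s + 5| < delta gives both |s + 5| < 5/2 and |s + 5| < (25/4)eps, so |2/s + 2/5| < eps.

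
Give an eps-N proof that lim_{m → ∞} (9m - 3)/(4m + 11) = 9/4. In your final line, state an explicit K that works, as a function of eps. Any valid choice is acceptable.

K = (111/16)/eps

Let eps > 0. For m ≥ 1, |(9m - 3)/(4m + 11) − (9/4)| = |-111|/(4(4m + 11)) = 111/(4(4m + 11)).
Since 4m + 11 ≥ 4m for m ≥ 1, this is ≤ 111/(4·4m) = (111/16)/m.
So |(9m - 3)/(4m + 11) − (9/4)| < eps whenever m > (111/16)/eps.
Take K = (111/16)/eps. If m > K then |(9m - 3)/(4m + 11) − (9/4)| ≤ (111/16)/m < eps.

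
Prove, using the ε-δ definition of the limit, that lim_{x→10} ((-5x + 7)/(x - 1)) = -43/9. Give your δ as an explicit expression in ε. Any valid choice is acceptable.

Let ε > 0. We want δ > 0 with 0 < |x − 10| < δ ⇒ |(-5x + 7)/(x - 1) + 43/9| < ε.
Combining over a common denominator, (-5x + 7)/(x - 1) + 43/9 = [(-5x + 7)·9 − (-43)·(x - 1)] / [9·(x - 1)] = -2(x − 10) / (9(x - 1)).
So |(-5x + 7)/(x - 1) + 43/9| = 2|x − 10| / (9·|x − 1|).
Require δ ≤ 9/2, so |x − 1| ≥ |9| − |x − 10| > 9 − 9/2 = 9/2.
Hence |(-5x + 7)/(x - 1) + 43/9| < 2|x − 10|/(9·(9/2)) = (4/81)|x − 10|, which is < ε once |x − 10| < (81/4)ε.
Take δ = min(9/2, (81/4)ε). Then 0 < |x − 10| < δ forces both bounds, so |(-5x + 7)/(x - 1) + 43/9| < ε.

δ = min(9/2, (81/4)ε)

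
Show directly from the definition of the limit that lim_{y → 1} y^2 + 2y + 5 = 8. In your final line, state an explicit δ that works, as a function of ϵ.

Let ϵ > 0. We want δ > 0 such that 0 < |y − 1| < δ implies |(y^2 + 2y + 5) − 8| < ϵ.
(y^2 + 2y + 5) − 8 = y^2 + 2y - 3 = (y − 1)(y + 3).
So |(y^2 + 2y + 5) − 8| = |y − 1|·|y + 3|.
Require δ ≤ 2. Then |y − 1| < 2 gives |y| < 3, and by the triangle inequality |y + 3| ≤ 3 + 3 = 6.
Hence |(y^2 + 2y + 5) − 8| ≤ 6|y − 1| < ϵ provided |y − 1| < ϵ/6.
Take δ = min(2, ϵ/6). Then 0 < |y − 1| < δ gives both |y − 1| < 2 and |y − 1| < ϵ/6, so |(y^2 + 2y + 5) − 8| < ϵ.

δ = min(2, ϵ/6)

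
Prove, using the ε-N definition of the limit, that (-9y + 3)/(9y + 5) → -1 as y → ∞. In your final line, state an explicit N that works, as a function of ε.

N = (8/9)/ε

Suppose ε > 0. We seek N > 0 such that y > N implies |(-9y + 3)/(9y + 5) + 1| < ε.
(-9y + 3)/(9y + 5) + 1 = (9(-9y + 3) − (-9)(9y + 5)) / (9(9y + 5)) = 72/(9(9y + 5)).
For y > 0 we have 9y + 5 > 9y, so |(-9y + 3)/(9y + 5) + 1| = 72/(9(9y + 5)) < 72/(9·9y) = (8/9)/y.
Thus |(-9y + 3)/(9y + 5) + 1| < ε whenever y > (8/9)/ε.
Take N = (8/9)/ε. If y > N then |(-9y + 3)/(9y + 5) + 1| < (8/9)/y < ε.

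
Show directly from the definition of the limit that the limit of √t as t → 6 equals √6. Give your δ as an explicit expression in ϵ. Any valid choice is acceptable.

Let ϵ > 0 be given. We want δ > 0 such that 0 < |t − 6| < δ implies |√t − √6| < ϵ.
Rationalise: √t − √6 = (t − 6)/(√t + √6), so |√t − √6| = |t − 6|/(√t + √6).
Restrict δ ≤ 6 so that |t − 6| < 6 forces t > 0, and then √t + √6 > √6.
Hence |√t − √6| < |t − 6|/√6, which is < ϵ once |t − 6| < √6·ϵ.
Take δ = min(6, √6·ϵ). If 0 < |t − 6| < δ then t > 0 and |√t − √6| < |t − 6|/√6 < ϵ.

δ = min(6, √6·ϵ)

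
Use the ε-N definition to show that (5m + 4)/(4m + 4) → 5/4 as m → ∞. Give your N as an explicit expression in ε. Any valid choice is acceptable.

Fix ε > 0. For m ≥ 1, |(5m + 4)/(4m + 4) − (5/4)| = |-4|/(4(4m + 4)) = 4/(4(4m + 4)).
Since 4m + 4 ≥ 4m for m ≥ 1, this is ≤ 4/(4·4m) = (1/4)/m.
So |(5m + 4)/(4m + 4) − (5/4)| < ε whenever m > (1/4)/ε.
Take N = (1/4)/ε. If m > N then |(5m + 4)/(4m + 4) − (5/4)| ≤ (1/4)/m < ε.

N = (1/4)/ε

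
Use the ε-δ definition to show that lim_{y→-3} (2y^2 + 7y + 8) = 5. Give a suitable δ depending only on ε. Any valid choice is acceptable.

Fix ε > 0. We want δ > 0 such that 0 < |y + 3| < δ implies |(2y^2 + 7y + 8) − 5| < ε.
(2y^2 + 7y + 8) − 5 = 2y^2 + 7y + 3 = (y + 3)(2y + 1).
So |(2y^2 + 7y + 8) − 5| = |y + 3|·|2y + 1|.
Assume first that |y + 3| < 1, so |y| < 4. Then |2y + 1| ≤ 2·4 + 1 = 9.
Hence |(2y^2 + 7y + 8) − 5| ≤ 9|y + 3| < ε provided |y + 3| < ε/9.
Choosing δ = min(1, ε/9) ensures both conditions, hence |(2y^2 + 7y + 8) − 5| < ε.

δ = min(1, ε/9)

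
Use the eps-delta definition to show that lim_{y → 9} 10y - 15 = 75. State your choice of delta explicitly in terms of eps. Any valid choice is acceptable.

delta = eps/10

Fix eps > 0. We need delta > 0 so that 0 < |y − 9| < delta implies |(10y - 15) − 75| < eps.
|(10y - 15) − 75| = |10y - 90| = 10|y − 9|.
So 10|y − 9| < eps exactly when |y − 9| < eps/10.
Choosing delta = eps/10 gives |(10y - 15) − 75| = 10|y − 9| < eps whenever |y − 9| < delta.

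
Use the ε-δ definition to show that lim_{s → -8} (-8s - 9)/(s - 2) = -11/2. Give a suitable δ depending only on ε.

Fix ε > 0. We want δ > 0 with 0 < |s + 8| < δ ⇒ |(-8s - 9)/(s - 2) + 11/2| < ε.
Combining over a common denominator, (-8s - 9)/(s - 2) + 11/2 = [(-8s - 9)·(-10) − 55·(s - 2)] / [(-10)·(s - 2)] = 25(s + 8) / ((-10)(s - 2)).
So |(-8s - 9)/(s - 2) + 11/2| = 25|s + 8| / (10·|s − 2|).
Require δ ≤ 5, so |s − 2| ≥ |-10| − |s + 8| > 10 − 5 = 5.
Hence |(-8s - 9)/(s - 2) + 11/2| < 25|s + 8|/(10·5) = (1/2)|s + 8|, which is < ε once |s + 8| < 2ε.
Take δ = min(5, 2ε). Then 0 < |s + 8| < δ forces both bounds, so |(-8s - 9)/(s - 2) + 11/2| < ε.

δ = min(5, 2ε)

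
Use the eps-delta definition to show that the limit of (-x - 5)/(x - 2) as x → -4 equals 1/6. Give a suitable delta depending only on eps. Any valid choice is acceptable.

Let eps > 0 be given. We want delta > 0 with 0 < |x + 4| < delta ⇒ |(-x - 5)/(x - 2) − (1/6)| < eps.
Combining over a common denominator, (-x - 5)/(x - 2) − (1/6) = [(-x - 5)·(-6) − (-1)·(x - 2)] / [(-6)·(x - 2)] = 7(x + 4) / ((-6)(x - 2)).
So |(-x - 5)/(x - 2) − (1/6)| = 7|x + 4| / (6·|x − 2|).
Restrict delta ≤ 3. Then |x + 4| < 3 gives |x − 2| = |(x + 4) + (-6)| ≥ 6 − 3 = 3.
Hence |(-x - 5)/(x - 2) − (1/6)| < 7|x + 4|/(6·3) = (7/18)|x + 4|, which is < eps once |x + 4| < (18/7)eps.
Take delta = min(3, (18/7)eps). Then 0 < |x + 4| < delta forces both bounds, so |(-x - 5)/(x - 2) − (1/6)| < eps.

delta = min(3, (18/7)eps)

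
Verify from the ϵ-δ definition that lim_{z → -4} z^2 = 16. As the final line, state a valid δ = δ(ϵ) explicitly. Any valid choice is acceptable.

δ = min(1, ϵ/9)

Suppose ϵ > 0. We seek δ > 0 with 0 < |z + 4| < δ ⇒ |z^2 − 16| < ϵ.
Factor: z^2 − 16 = (z + 4)(z - 4), so |z^2 − 16| = |z + 4|·|z - 4|.
Impose δ ≤ 1 so that |z| < 5; then |z - 4| ≤ 9.
Hence |z^2 − 16| ≤ 9|z + 4|, which is < ϵ once |z + 4| < ϵ/9.
Take δ = min(1, ϵ/9). If 0 < |z + 4| < δ then both bounds hold and |z^2 − 16| ≤ 9|z + 4| < 9·(ϵ/9) = ϵ.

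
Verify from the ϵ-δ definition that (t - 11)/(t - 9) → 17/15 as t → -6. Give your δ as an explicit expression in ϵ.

δ = min(15/2, (225/4)ϵ)

Let ϵ > 0 be given. We want δ > 0 with 0 < |t + 6| < δ ⇒ |(t - 11)/(t - 9) − (17/15)| < ϵ.
Combining over a common denominator, (t - 11)/(t - 9) − (17/15) = [(t - 11)·(-15) − (-17)·(t - 9)] / [(-15)·(t - 9)] = 2(t + 6) / ((-15)(t - 9)).
So |(t - 11)/(t - 9) − (17/15)| = 2|t + 6| / (15·|t − 9|).
Require δ ≤ 15/2, so |t − 9| ≥ |-15| − |t + 6| > 15 − 15/2 = 15/2.
Hence |(t - 11)/(t - 9) − (17/15)| < 2|t + 6|/(15·(15/2)) = (4/225)|t + 6|, which is < ϵ once |t + 6| < (225/4)ϵ.
Take δ = min(15/2, (225/4)ϵ). Then 0 < |t + 6| < δ forces both bounds, so |(t - 11)/(t - 9) − (17/15)| < ϵ.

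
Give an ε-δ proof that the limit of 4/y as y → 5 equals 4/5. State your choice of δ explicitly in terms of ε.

Let ε > 0. We seek δ > 0 such that 0 < |y − 5| < δ implies |4/y − (4/5)| < ε.
|4/y − (4/5)| = 4·|5 − y|/(5·|y|) = 4|y − 5|/(5|y|).
Require δ ≤ 5/2 so that |y| > 5 − 5/2 = 5/2, hence 5|y| > 25/2.
Then |4/y − (4/5)| < 4|y − 5|/(25/2), which is < ε when |y − 5| < (25/8)ε.
Take δ = min(5/2, (25/8)ε). Then 0 < |y − 5| < δ gives both |y − 5| < 5/2 and |y − 5| < (25/8)ε, so |4/y − (4/5)| < ε.

δ = min(5/2, (25/8)ε)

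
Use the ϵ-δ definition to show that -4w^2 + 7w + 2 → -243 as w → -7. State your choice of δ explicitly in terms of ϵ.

δ = min(2, ϵ/71)

Fix ϵ > 0. We want δ > 0 such that 0 < |w + 7| < δ implies |(-4w^2 + 7w + 2) + 243| < ϵ.
(-4w^2 + 7w + 2) + 243 = -4w^2 + 7w + 245 = (w + 7)(-4w + 35).
So |(-4w^2 + 7w + 2) + 243| = |w + 7|·|-4w + 35|.
Assume first that |w + 7| < 2, so |w| < 9. Then |-4w + 35| ≤ 4·9 + 35 = 71.
Hence |(-4w^2 + 7w + 2) + 243| ≤ 71|w + 7| < ϵ provided |w + 7| < ϵ/71.
Choosing δ = min(2, ϵ/71) ensures both conditions, hence |(-4w^2 + 7w + 2) + 243| < ϵ.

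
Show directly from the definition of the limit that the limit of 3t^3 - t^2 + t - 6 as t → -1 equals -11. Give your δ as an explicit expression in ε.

Let ε > 0. We want δ > 0 such that 0 < |t + 1| < δ implies |(3t^3 - t^2 + t - 6) + 11| < ε.
(3t^3 - t^2 + t - 6) + 11 = 3t^3 - t^2 + t + 5 = (t + 1)(3t^2 - 4t + 5).
So |(3t^3 - t^2 + t - 6) + 11| = |t + 1|·|3t^2 - 4t + 5|.
Assume first that |t + 1| < 1, so |t| < 2. Then |3t^2 - 4t + 5| ≤ 3·2^2 + 4·2 + 5 = 25.
Hence |(3t^3 - t^2 + t - 6) + 11| ≤ 25|t + 1| < ε provided |t + 1| < ε/25.
Choosing δ = min(1, ε/25) ensures both conditions, hence |(3t^3 - t^2 + t - 6) + 11| < ε.

δ = min(1, ε/25)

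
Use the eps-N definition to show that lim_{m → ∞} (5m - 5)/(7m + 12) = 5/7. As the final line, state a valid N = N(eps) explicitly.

N = (95/49)/eps

Suppose eps > 0. For m ≥ 1, |(5m - 5)/(7m + 12) − (5/7)| = |-95|/(7(7m + 12)) = 95/(7(7m + 12)).
Since 7m + 12 ≥ 7m for m ≥ 1, this is ≤ 95/(7·7m) = (95/49)/m.
So |(5m - 5)/(7m + 12) − (5/7)| < eps whenever m > (95/49)/eps.
Take N = (95/49)/eps. If m > N then |(5m - 5)/(7m + 12) − (5/7)| ≤ (95/49)/m < eps.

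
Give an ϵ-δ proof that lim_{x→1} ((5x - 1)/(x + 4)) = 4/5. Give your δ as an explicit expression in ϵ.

Let ϵ > 0. We want δ > 0 with 0 < |x − 1| < δ ⇒ |(5x - 1)/(x + 4) − (4/5)| < ϵ.
Combining over a common denominator, (5x - 1)/(x + 4) − (4/5) = [(5x - 1)·5 − 4·(x + 4)] / [5·(x + 4)] = 21(x − 1) / (5(x + 4)).
So |(5x - 1)/(x + 4) − (4/5)| = 21|x − 1| / (5·|x + 4|).
Require δ ≤ 5/2, so |x + 4| ≥ |5| − |x − 1| > 5 − 5/2 = 5/2.
Hence |(5x - 1)/(x + 4) − (4/5)| < 21|x − 1|/(5·(5/2)) = (42/25)|x − 1|, which is < ϵ once |x − 1| < (25/42)ϵ.
Take δ = min(5/2, (25/42)ϵ). Then 0 < |x − 1| < δ forces both bounds, so |(5x - 1)/(x + 4) − (4/5)| < ϵ.

δ = min(5/2, (25/42)ϵ)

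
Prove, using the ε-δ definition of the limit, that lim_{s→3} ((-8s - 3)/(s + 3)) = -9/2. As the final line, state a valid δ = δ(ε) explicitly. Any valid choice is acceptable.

Fix ε > 0. We want δ > 0 with 0 < |s − 3| < δ ⇒ |(-8s - 3)/(s + 3) + 9/2| < ε.
Combining over a common denominator, (-8s - 3)/(s + 3) + 9/2 = [(-8s - 3)·6 − (-27)·(s + 3)] / [6·(s + 3)] = -21(s − 3) / (6(s + 3)).
So |(-8s - 3)/(s + 3) + 9/2| = 21|s − 3| / (6·|s + 3|).
Restrict δ ≤ 3. Then |s − 3| < 3 gives |s + 3| = |(s − 3) + 6| ≥ 6 − 3 = 3.
Hence |(-8s - 3)/(s + 3) + 9/2| < 21|s − 3|/(6·3) = (7/6)|s − 3|, which is < ε once |s − 3| < (6/7)ε.
Take δ = min(3, (6/7)ε). Then 0 < |s − 3| < δ forces both bounds, so |(-8s - 3)/(s + 3) + 9/2| < ε.

δ = min(3, (6/7)ε)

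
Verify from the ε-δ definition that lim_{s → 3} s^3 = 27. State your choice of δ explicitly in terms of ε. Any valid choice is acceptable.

Let ε > 0. We seek δ > 0 with 0 < |s − 3| < δ ⇒ |s^3 − 27| < ε.
Factor: s^3 − 27 = (s − 3)(s^2 + 3s + 9), so |s^3 − 27| = |s − 3|·|s^2 + 3s + 9|.
Impose δ ≤ 2 so that |s| < 5; then |s^2 + 3s + 9| ≤ 49.
Hence |s^3 − 27| ≤ 49|s − 3|, which is < ε once |s − 3| < ε/49.
Take δ = min(2, ε/49). If 0 < |s − 3| < δ then both bounds hold and |s^3 − 27| ≤ 49|s − 3| < 49·(ε/49) = ε.

δ = min(2, ε/49)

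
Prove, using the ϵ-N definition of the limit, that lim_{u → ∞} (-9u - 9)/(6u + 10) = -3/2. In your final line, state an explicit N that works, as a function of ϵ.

N = 1/ϵ

Let ϵ > 0. We seek N > 0 such that u > N implies |(-9u - 9)/(6u + 10) + 3/2| < ϵ.
(-9u - 9)/(6u + 10) + 3/2 = (6(-9u - 9) − (-9)(6u + 10)) / (6(6u + 10)) = 36/(6(6u + 10)).
For u > 0 we have 6u + 10 > 6u, so |(-9u - 9)/(6u + 10) + 3/2| = 36/(6(6u + 10)) < 36/(6·6u) = 1/u.
Thus |(-9u - 9)/(6u + 10) + 3/2| < ϵ whenever u > 1/ϵ.
Take N = 1/ϵ. If u > N then |(-9u - 9)/(6u + 10) + 3/2| < 1/u < ϵ.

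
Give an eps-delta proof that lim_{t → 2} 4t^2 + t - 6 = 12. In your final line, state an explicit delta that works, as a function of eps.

delta = min(1, eps/21)

Fix eps > 0. We want delta > 0 such that 0 < |t − 2| < delta implies |(4t^2 + t - 6) − 12| < eps.
(4t^2 + t - 6) − 12 = 4t^2 + t - 18 = (t − 2)(4t + 9).
So |(4t^2 + t - 6) − 12| = |t − 2|·|4t + 9|.
Require delta ≤ 1. Then |t − 2| < 1 gives |t| < 3, and by the triangle inequality |4t + 9| ≤ 4·3 + 9 = 21.
Hence |(4t^2 + t - 6) − 12| ≤ 21|t − 2| < eps provided |t − 2| < eps/21.
Take delta = min(1, eps/21). Then 0 < |t − 2| < delta gives both |t − 2| < 1 and |t − 2| < eps/21, so |(4t^2 + t - 6) − 12| < eps.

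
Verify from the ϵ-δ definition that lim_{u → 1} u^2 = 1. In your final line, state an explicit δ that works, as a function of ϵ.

Let ϵ > 0 be given. We seek δ > 0 with 0 < |u − 1| < δ ⇒ |u^2 − 1| < ϵ.
Factor: u^2 − 1 = (u − 1)(u + 1), so |u^2 − 1| = |u − 1|·|u + 1|.
Restrict δ ≤ 2. Then |u − 1| < 2 gives |u| < 3, so by the triangle inequality |u + 1| ≤ 3 + 1 = 4.
Hence |u^2 − 1| ≤ 4|u − 1|, which is < ϵ once |u − 1| < ϵ/4.
Take δ = min(2, ϵ/4). If 0 < |u − 1| < δ then both bounds hold and |u^2 − 1| ≤ 4|u − 1| < 4·(ϵ/4) = ϵ.

δ = min(2, ϵ/4)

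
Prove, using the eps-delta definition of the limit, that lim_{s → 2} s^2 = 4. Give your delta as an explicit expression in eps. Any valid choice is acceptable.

delta = min(1, eps/5)

Fix eps > 0. We seek delta > 0 with 0 < |s − 2| < delta ⇒ |s^2 − 4| < eps.
Factor: s^2 − 4 = (s − 2)(s + 2), so |s^2 − 4| = |s − 2|·|s + 2|.
Restrict delta ≤ 1. Then |s − 2| < 1 gives |s| < 3, so by the triangle inequality |s + 2| ≤ 3 + 2 = 5.
Hence |s^2 − 4| ≤ 5|s − 2|, which is < eps once |s − 2| < eps/5.
Take delta = min(1, eps/5). If 0 < |s − 2| < delta then both bounds hold and |s^2 − 4| ≤ 5|s − 2| < 5·(eps/5) = eps.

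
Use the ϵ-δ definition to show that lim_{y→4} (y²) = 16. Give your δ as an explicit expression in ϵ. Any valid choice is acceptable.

Let ϵ > 0. We seek δ > 0 with 0 < |y − 4| < δ ⇒ |y² − 16| < ϵ.
Factor: y² − 16 = (y − 4)(y + 4), so |y² − 16| = |y − 4|·|y + 4|.
Impose δ ≤ 2 so that |y| < 6; then |y + 4| ≤ 10.
Hence |y² − 16| ≤ 10|y − 4|, which is < ϵ once |y − 4| < ϵ/10.
Take δ = min(2, ϵ/10). If 0 < |y − 4| < δ then both bounds hold and |y² − 16| ≤ 10|y − 4| < 10·(ϵ/10) = ϵ.

δ = min(2, ϵ/10)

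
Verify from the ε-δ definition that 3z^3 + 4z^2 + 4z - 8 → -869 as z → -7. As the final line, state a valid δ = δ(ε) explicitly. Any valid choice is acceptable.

δ = min(1, ε/451)

Suppose ε > 0. We want δ > 0 such that 0 < |z + 7| < δ implies |(3z^3 + 4z^2 + 4z - 8) + 869| < ε.
(3z^3 + 4z^2 + 4z - 8) + 869 = 3z^3 + 4z^2 + 4z + 861 = (z + 7)(3z^2 - 17z + 123).
So |(3z^3 + 4z^2 + 4z - 8) + 869| = |z + 7|·|3z^2 - 17z + 123|.
Assume first that |z + 7| < 1, so |z| < 8. Then |3z^2 - 17z + 123| ≤ 3·8^2 + 17·8 + 123 = 451.
Hence |(3z^3 + 4z^2 + 4z - 8) + 869| ≤ 451|z + 7| < ε provided |z + 7| < ε/451.
Choosing δ = min(1, ε/451) ensures both conditions, hence |(3z^3 + 4z^2 + 4z - 8) + 869| < ε.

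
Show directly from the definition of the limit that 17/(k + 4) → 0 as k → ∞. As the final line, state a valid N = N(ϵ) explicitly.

Let ϵ > 0. For k ≥ 1, |17/(k + 4) − 0| = 17/(k + 4) ≤ 17/k.
We need 17/k < ϵ, i.e. k > 17/ϵ.
Take N = 17/ϵ. If k > N then |17/(k + 4)| ≤ 17/k < ϵ.

N = 17/ϵ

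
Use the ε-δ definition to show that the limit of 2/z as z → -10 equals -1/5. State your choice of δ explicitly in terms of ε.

Fix ε > 0. We seek δ > 0 such that 0 < |z + 10| < δ implies |2/z + 1/5| < ε.
|2/z + 1/5| = 2·|-10 − z|/(10·|z|) = 2|z + 10|/(10|z|).
Require δ ≤ 5 so that |z| > 10 − 5 = 5, hence 10|z| > 50.
Then |2/z + 1/5| < 2|z + 10|/50, which is < ε when |z + 10| < 25ε.
Take δ = min(5, 25ε). Then 0 < |z + 10| < δ gives both |z + 10| < 5 and |z + 10| < 25ε, so |2/z + 1/5| < ε.

δ = min(5, 25ε)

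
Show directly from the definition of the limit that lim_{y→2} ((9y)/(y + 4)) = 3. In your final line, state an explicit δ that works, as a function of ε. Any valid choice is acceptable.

Suppose ε > 0. We want δ > 0 with 0 < |y − 2| < δ ⇒ |(9y)/(y + 4) − 3| < ε.
Combining over a common denominator, (9y)/(y + 4) − 3 = [(9y)·6 − 18·(y + 4)] / [6·(y + 4)] = 36(y − 2) / (6(y + 4)).
So |(9y)/(y + 4) − 3| = 36|y − 2| / (6·|y + 4|).
Require δ ≤ 3, so |y + 4| ≥ |6| − |y − 2| > 6 − 3 = 3.
Hence |(9y)/(y + 4) − 3| < 36|y − 2|/(6·3) = 2|y − 2|, which is < ε once |y − 2| < (1/2)ε.
Take δ = min(3, (1/2)ε). Then 0 < |y − 2| < δ forces both bounds, so |(9y)/(y + 4) − 3| < ε.

δ = min(3, (1/2)ε)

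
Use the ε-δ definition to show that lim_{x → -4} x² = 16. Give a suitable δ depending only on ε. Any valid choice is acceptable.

δ = min(1, ε/9)

Suppose ε > 0. We seek δ > 0 with 0 < |x + 4| < δ ⇒ |x² − 16| < ε.
Factor: x² − 16 = (x + 4)(x - 4), so |x² − 16| = |x + 4|·|x - 4|.
Restrict δ ≤ 1. Then |x + 4| < 1 gives |x| < 5, so by the triangle inequality |x - 4| ≤ 5 + 4 = 9.
Hence |x² − 16| ≤ 9|x + 4|, which is < ε once |x + 4| < ε/9.
Take δ = min(1, ε/9). If 0 < |x + 4| < δ then both bounds hold and |x² − 16| ≤ 9|x + 4| < 9·(ε/9) = ε.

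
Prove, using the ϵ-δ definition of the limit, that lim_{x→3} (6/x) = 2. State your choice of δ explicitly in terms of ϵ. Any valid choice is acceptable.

Let ϵ > 0. We seek δ > 0 such that 0 < |x − 3| < δ implies |6/x − 2| < ϵ.
|6/x − 2| = 6·|3 − x|/(3·|x|) = 6|x − 3|/(3|x|).
Require δ ≤ 3/2 so that |x| > 3 − 3/2 = 3/2, hence 3|x| > 9/2.
Then |6/x − 2| < 6|x − 3|/(9/2), which is < ϵ when |x − 3| < (3/4)ϵ.
Take δ = min(3/2, (3/4)ϵ). Then 0 < |x − 3| < δ gives both |x − 3| < 3/2 and |x − 3| < (3/4)ϵ, so |6/x − 2| < ϵ.

δ = min(3/2, (3/4)ϵ)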